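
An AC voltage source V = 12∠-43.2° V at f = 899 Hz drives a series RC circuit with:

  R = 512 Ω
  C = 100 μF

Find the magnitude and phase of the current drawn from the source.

Step 1 — Angular frequency: ω = 2π·f = 2π·899 = 5649 rad/s.
Step 2 — Component impedances:
  R: Z = R = 512 Ω
  C: Z = 1/(jωC) = -j/(ω·C) = 0 - j1.77 Ω
Step 3 — Series combination: Z_total = R + C = 512 - j1.77 Ω = 512∠-0.2° Ω.
Step 4 — Source phasor: V = 12∠-43.2° V = 8.748 - j8.215 V.
Step 5 — Ohm's law: I = V / Z_total = (8.748 - j8.215) / (512 - j1.77) = 0.01714 - j0.01598 A.
Step 6 — Convert to polar: |I| = 0.02344 A, ∠I = -43.0°.

I = 0.02344∠-43.0° A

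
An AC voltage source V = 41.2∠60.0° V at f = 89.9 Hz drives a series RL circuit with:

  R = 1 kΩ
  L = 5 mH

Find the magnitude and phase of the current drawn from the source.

Step 1 — Angular frequency: ω = 2π·f = 2π·89.9 = 564.9 rad/s.
Step 2 — Component impedances:
  R: Z = R = 1000 Ω
  L: Z = jωL = j·564.9·0.005 = 0 + j2.824 Ω
Step 3 — Series combination: Z_total = R + L = 1000 + j2.824 Ω = 1000∠0.2° Ω.
Step 4 — Source phasor: V = 41.2∠60.0° V = 20.6 + j35.68 V.
Step 5 — Ohm's law: I = V / Z_total = (20.6 + j35.68) / (1000 + j2.824) = 0.0207 + j0.03562 A.
Step 6 — Convert to polar: |I| = 0.0412 A, ∠I = 59.8°.

I = 0.0412∠59.8° A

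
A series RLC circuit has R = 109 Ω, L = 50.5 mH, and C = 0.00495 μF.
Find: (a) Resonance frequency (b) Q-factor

Step 1 — Resonance condition Im(Z)=0 gives ω₀ = 1/√(LC).
Step 2 — ω₀ = 1/√(0.0505·4.95e-09) = 6.325e+04 rad/s.
Step 3 — f₀ = ω₀/(2π) = 1.007e+04 Hz.
Step 4 — Series Q: Q = ω₀L/R = 6.325e+04·0.0505/109 = 29.3.

(a) f₀ = 1.007e+04 Hz  (b) Q = 29.3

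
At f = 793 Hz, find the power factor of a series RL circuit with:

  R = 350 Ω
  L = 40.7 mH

Step 1 — Angular frequency: ω = 2π·f = 2π·793 = 4983 rad/s.
Step 2 — Component impedances:
  R: Z = R = 350 Ω
  L: Z = jωL = j·4983·0.0407 = 0 + j202.8 Ω
Step 3 — Series combination: Z_total = R + L = 350 + j202.8 Ω = 404.5∠30.1° Ω.
Step 4 — Power factor: PF = cos(φ) = Re(Z)/|Z| = 350/404.5 = 0.8653.
Step 5 — Type: Im(Z) = 202.8 ⇒ lagging (phase φ = 30.1°).

PF = 0.8653 (lagging, φ = 30.1°)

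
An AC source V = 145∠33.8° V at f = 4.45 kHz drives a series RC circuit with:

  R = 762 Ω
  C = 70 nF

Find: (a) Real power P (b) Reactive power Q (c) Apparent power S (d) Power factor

Step 1 — Angular frequency: ω = 2π·f = 2π·4450 = 2.796e+04 rad/s.
Step 2 — Component impedances:
  R: Z = R = 762 Ω
  C: Z = 1/(jωC) = -j/(ω·C) = 0 - j510.9 Ω
Step 3 — Series combination: Z_total = R + C = 762 - j510.9 Ω = 917.4∠-33.8° Ω.
Step 4 — Source phasor: V = 145∠33.8° V = 120.5 + j80.66 V.
Step 5 — Current: I = V / Z = 0.06012 + j0.1462 A = 0.158∠67.6° A.
Step 6 — Complex power: S = V·I* = 19.03 - j12.76 VA.
Step 7 — Real power: P = Re(S) = 19.03 W.
Step 8 — Reactive power: Q = Im(S) = -12.76 VAR.
Step 9 — Apparent power: |S| = 22.92 VA.
Step 10 — Power factor: PF = P/|S| = 0.8306 (leading).

(a) P = 19.03 W  (b) Q = -12.76 VAR  (c) S = 22.92 VA  (d) PF = 0.8306 (leading)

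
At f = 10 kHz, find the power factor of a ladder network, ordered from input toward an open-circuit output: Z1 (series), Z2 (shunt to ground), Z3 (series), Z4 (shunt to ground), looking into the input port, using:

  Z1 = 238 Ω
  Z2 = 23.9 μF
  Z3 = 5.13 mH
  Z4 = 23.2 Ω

Step 1 — Angular frequency: ω = 2π·f = 2π·1e+04 = 6.283e+04 rad/s.
Step 2 — Component impedances:
  Z1: Z = R = 238 Ω
  Z2: Z = 1/(jωC) = -j/(ω·C) = 0 - j0.6659 Ω
  Z3: Z = jωL = j·6.283e+04·0.00513 = 0 + j322.3 Ω
  Z4: Z = R = 23.2 Ω
Step 3 — Ladder network (open output): work backward from the far end, alternating series and parallel combinations. Z_in = 238 - j0.6673 Ω = 238∠-0.2° Ω.
Step 4 — Power factor: PF = cos(φ) = Re(Z)/|Z| = 238/238 = 1.
Step 5 — Type: Im(Z) = -0.6673 ⇒ leading (phase φ = -0.2°).

PF = 1 (leading, φ = -0.2°)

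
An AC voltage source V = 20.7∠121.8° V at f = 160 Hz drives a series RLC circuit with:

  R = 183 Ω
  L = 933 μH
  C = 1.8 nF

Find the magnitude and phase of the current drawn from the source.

Step 1 — Angular frequency: ω = 2π·f = 2π·160 = 1005 rad/s.
Step 2 — Component impedances:
  R: Z = R = 183 Ω
  L: Z = jωL = j·1005·0.000933 = 0 + j0.938 Ω
  C: Z = 1/(jωC) = -j/(ω·C) = 0 - j5.526e+05 Ω
Step 3 — Series combination: Z_total = R + L + C = 183 - j5.526e+05 Ω = 5.526e+05∠-90.0° Ω.
Step 4 — Source phasor: V = 20.7∠121.8° V = -10.91 + j17.59 V.
Step 5 — Ohm's law: I = V / Z_total = (-10.91 + j17.59) / (183 - j5.526e+05) = -3.184e-05 - j1.973e-05 A.
Step 6 — Convert to polar: |I| = 3.746e-05 A, ∠I = -148.2°.

I = 3.746e-05∠-148.2° A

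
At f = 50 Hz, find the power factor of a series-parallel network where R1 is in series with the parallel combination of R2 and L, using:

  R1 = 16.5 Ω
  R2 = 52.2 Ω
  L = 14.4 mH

Step 1 — Angular frequency: ω = 2π·f = 2π·50 = 314.2 rad/s.
Step 2 — Component impedances:
  R1: Z = R = 16.5 Ω
  R2: Z = R = 52.2 Ω
  L: Z = jωL = j·314.2·0.0144 = 0 + j4.524 Ω
Step 3 — Parallel branch: R2 || L = 1/(1/R2 + 1/L) = 0.3891 + j4.49 Ω.
Step 4 — Series with R1: Z_total = R1 + (R2 || L) = 16.89 + j4.49 Ω = 17.48∠14.9° Ω.
Step 5 — Power factor: PF = cos(φ) = Re(Z)/|Z| = 16.889/17.476 = 0.9664.
Step 6 — Type: Im(Z) = 4.49 ⇒ lagging (phase φ = 14.9°).

PF = 0.9664 (lagging, φ = 14.9°)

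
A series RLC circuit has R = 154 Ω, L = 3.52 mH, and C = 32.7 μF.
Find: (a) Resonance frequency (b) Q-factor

Step 1 — Resonance condition Im(Z)=0 gives ω₀ = 1/√(LC).
Step 2 — ω₀ = 1/√(0.00352·3.27e-05) = 2948 rad/s.
Step 3 — f₀ = ω₀/(2π) = 469.1 Hz.
Step 4 — Series Q: Q = ω₀L/R = 2948·0.00352/154 = 0.06737.

(a) f₀ = 469.1 Hz  (b) Q = 0.06737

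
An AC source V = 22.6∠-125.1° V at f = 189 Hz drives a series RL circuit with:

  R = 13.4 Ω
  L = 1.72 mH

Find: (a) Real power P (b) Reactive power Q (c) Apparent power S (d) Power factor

Step 1 — Angular frequency: ω = 2π·f = 2π·189 = 1188 rad/s.
Step 2 — Component impedances:
  R: Z = R = 13.4 Ω
  L: Z = jωL = j·1188·0.00172 = 0 + j2.043 Ω
Step 3 — Series combination: Z_total = R + L = 13.4 + j2.043 Ω = 13.55∠8.7° Ω.
Step 4 — Source phasor: V = 22.6∠-125.1° V = -13 - j18.49 V.
Step 5 — Current: I = V / Z = -1.153 - j1.204 A = 1.667∠-133.8° A.
Step 6 — Complex power: S = V·I* = 37.25 + j5.678 VA.
Step 7 — Real power: P = Re(S) = 37.25 W.
Step 8 — Reactive power: Q = Im(S) = 5.678 VAR.
Step 9 — Apparent power: |S| = 37.68 VA.
Step 10 — Power factor: PF = P/|S| = 0.9886 (lagging).

(a) P = 37.25 W  (b) Q = 5.678 VAR  (c) S = 37.68 VA  (d) PF = 0.9886 (lagging)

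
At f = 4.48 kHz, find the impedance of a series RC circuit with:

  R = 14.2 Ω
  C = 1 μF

Step 1 — Angular frequency: ω = 2π·f = 2π·4480 = 2.815e+04 rad/s.
Step 2 — Component impedances:
  R: Z = R = 14.2 Ω
  C: Z = 1/(jωC) = -j/(ω·C) = 0 - j35.53 Ω
Step 3 — Series combination: Z_total = R + C = 14.2 - j35.53 Ω = 38.26∠-68.2° Ω.

Z = 14.2 - j35.53 Ω = 38.26∠-68.2° Ω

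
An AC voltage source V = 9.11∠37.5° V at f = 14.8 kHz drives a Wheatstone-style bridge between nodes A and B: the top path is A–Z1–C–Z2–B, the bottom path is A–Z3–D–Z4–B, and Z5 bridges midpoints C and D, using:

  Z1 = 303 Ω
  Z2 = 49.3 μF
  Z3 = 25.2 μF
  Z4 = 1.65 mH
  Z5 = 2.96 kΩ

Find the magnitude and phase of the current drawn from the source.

Step 1 — Angular frequency: ω = 2π·f = 2π·1.48e+04 = 9.299e+04 rad/s.
Step 2 — Component impedances:
  Z1: Z = R = 303 Ω
  Z2: Z = 1/(jωC) = -j/(ω·C) = 0 - j0.2181 Ω
  Z3: Z = 1/(jωC) = -j/(ω·C) = 0 - j0.4267 Ω
  Z4: Z = jωL = j·9.299e+04·0.00165 = 0 + j153.4 Ω
  Z5: Z = R = 2960 Ω
Step 3 — Bridge requires nodal analysis (the Z5 bridge couples midpoints C and D, so the two paths cannot be reduced to a simple series/parallel combination). Setting node B to ground and injecting 1 A at node A, the 3-node admittance system at A, C, D solves to V_A = Z_AB = 65.09 + j116.8 Ω = 133.7∠60.9° Ω.
Step 4 — Source phasor: V = 9.11∠37.5° V = 7.227 + j5.546 V.
Step 5 — Ohm's law: I = V / Z_total = (7.227 + j5.546) / (65.09 + j116.8) = 0.06254 - j0.02703 A.
Step 6 — Convert to polar: |I| = 0.06813 A, ∠I = -23.4°.

I = 0.06813∠-23.4° A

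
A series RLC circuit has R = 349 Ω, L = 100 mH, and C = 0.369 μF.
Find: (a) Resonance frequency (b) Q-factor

Step 1 — Resonance condition Im(Z)=0 gives ω₀ = 1/√(LC).
Step 2 — ω₀ = 1/√(0.1·3.69e-07) = 5206 rad/s.
Step 3 — f₀ = ω₀/(2π) = 828.5 Hz.
Step 4 — Series Q: Q = ω₀L/R = 5206·0.1/349 = 1.492.

(a) f₀ = 828.5 Hz  (b) Q = 1.492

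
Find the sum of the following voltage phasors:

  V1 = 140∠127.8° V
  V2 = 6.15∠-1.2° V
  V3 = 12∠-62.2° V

Step 1 — Convert each phasor to rectangular form:
  V1 = 140·(cos(127.8°) + j·sin(127.8°)) = -85.81 + j110.6 V
  V2 = 6.15·(cos(-1.2°) + j·sin(-1.2°)) = 6.149 - j0.1288 V
  V3 = 12·(cos(-62.2°) + j·sin(-62.2°)) = 5.597 - j10.61 V
Step 2 — Sum components: V_total = -74.06 + j99.88 V.
Step 3 — Convert to polar: |V_total| = 124.3 V, ∠V_total = 126.6°.

V_total = 124.3∠126.6° V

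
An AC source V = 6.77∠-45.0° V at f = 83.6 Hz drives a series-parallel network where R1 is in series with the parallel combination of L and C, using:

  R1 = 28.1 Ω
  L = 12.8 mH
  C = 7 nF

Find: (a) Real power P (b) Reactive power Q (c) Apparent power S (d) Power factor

Step 1 — Angular frequency: ω = 2π·f = 2π·83.6 = 525.3 rad/s.
Step 2 — Component impedances:
  R1: Z = R = 28.1 Ω
  L: Z = jωL = j·525.3·0.0128 = 0 + j6.724 Ω
  C: Z = 1/(jωC) = -j/(ω·C) = 0 - j2.72e+05 Ω
Step 3 — Parallel branch: L || C = 1/(1/L + 1/C) = 0 + j6.724 Ω.
Step 4 — Series with R1: Z_total = R1 + (L || C) = 28.1 + j6.724 Ω = 28.89∠13.5° Ω.
Step 5 — Source phasor: V = 6.77∠-45.0° V = 4.787 - j4.787 V.
Step 6 — Current: I = V / Z = 0.1226 - j0.1997 A = 0.2343∠-58.5° A.
Step 7 — Complex power: S = V·I* = 1.543 + j0.3691 VA.
Step 8 — Real power: P = Re(S) = 1.543 W.
Step 9 — Reactive power: Q = Im(S) = 0.3691 VAR.
Step 10 — Apparent power: |S| = 1.586 VA.
Step 11 — Power factor: PF = P/|S| = 0.9725 (lagging).

(a) P = 1.543 W  (b) Q = 0.3691 VAR  (c) S = 1.586 VA  (d) PF = 0.9725 (lagging)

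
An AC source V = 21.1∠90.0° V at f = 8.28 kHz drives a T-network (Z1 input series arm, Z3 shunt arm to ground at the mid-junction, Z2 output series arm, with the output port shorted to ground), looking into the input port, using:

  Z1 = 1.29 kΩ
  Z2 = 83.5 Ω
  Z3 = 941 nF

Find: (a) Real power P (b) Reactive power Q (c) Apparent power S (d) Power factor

Step 1 — Angular frequency: ω = 2π·f = 2π·8280 = 5.202e+04 rad/s.
Step 2 — Component impedances:
  Z1: Z = R = 1290 Ω
  Z2: Z = R = 83.5 Ω
  Z3: Z = 1/(jωC) = -j/(ω·C) = 0 - j20.43 Ω
Step 3 — With the output port shorted to ground, the output series arm Z2 runs from the junction to ground; the shunt arm Z3 also runs from the junction to ground. They appear in parallel: Z3 || Z2 = 4.715 - j19.27 Ω.
Step 4 — Series with input arm Z1: Z_in = Z1 + (Z3 || Z2) = 1295 - j19.27 Ω = 1295∠-0.9° Ω.
Step 5 — Source phasor: V = 21.1∠90.0° V = 0 + j21.1 V.
Step 6 — Current: I = V / Z = -0.0002425 + j0.01629 A = 0.0163∠90.9° A.
Step 7 — Complex power: S = V·I* = 0.3438 - j0.005118 VA.
Step 8 — Real power: P = Re(S) = 0.3438 W.
Step 9 — Reactive power: Q = Im(S) = -0.005118 VAR.
Step 10 — Apparent power: |S| = 0.3438 VA.
Step 11 — Power factor: PF = P/|S| = 0.9999 (leading).

(a) P = 0.3438 W  (b) Q = -0.005118 VAR  (c) S = 0.3438 VA  (d) PF = 0.9999 (leading)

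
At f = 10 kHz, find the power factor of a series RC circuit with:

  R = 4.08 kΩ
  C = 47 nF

Step 1 — Angular frequency: ω = 2π·f = 2π·1e+04 = 6.283e+04 rad/s.
Step 2 — Component impedances:
  R: Z = R = 4080 Ω
  C: Z = 1/(jωC) = -j/(ω·C) = 0 - j338.6 Ω
Step 3 — Series combination: Z_total = R + C = 4080 - j338.6 Ω = 4094∠-4.7° Ω.
Step 4 — Power factor: PF = cos(φ) = Re(Z)/|Z| = 4080/4094 = 0.9966.
Step 5 — Type: Im(Z) = -338.6 ⇒ leading (phase φ = -4.7°).

PF = 0.9966 (leading, φ = -4.7°)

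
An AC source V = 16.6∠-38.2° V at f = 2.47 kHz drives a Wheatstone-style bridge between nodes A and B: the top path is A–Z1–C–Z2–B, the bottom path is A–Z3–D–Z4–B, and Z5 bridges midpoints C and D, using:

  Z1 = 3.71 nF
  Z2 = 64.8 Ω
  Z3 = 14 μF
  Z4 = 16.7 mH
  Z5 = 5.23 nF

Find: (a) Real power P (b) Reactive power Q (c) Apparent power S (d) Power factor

Step 1 — Angular frequency: ω = 2π·f = 2π·2470 = 1.552e+04 rad/s.
Step 2 — Component impedances:
  Z1: Z = 1/(jωC) = -j/(ω·C) = 0 - j1.737e+04 Ω
  Z2: Z = R = 64.8 Ω
  Z3: Z = 1/(jωC) = -j/(ω·C) = 0 - j4.603 Ω
  Z4: Z = jωL = j·1.552e+04·0.0167 = 0 + j259.2 Ω
  Z5: Z = 1/(jωC) = -j/(ω·C) = 0 - j1.232e+04 Ω
Step 3 — Bridge requires nodal analysis (the Z5 bridge couples midpoints C and D, so the two paths cannot be reduced to a simple series/parallel combination). Setting node B to ground and injecting 1 A at node A, the 3-node admittance system at A, C, D solves to V_A = Z_AB = 0.08881 + j264.1 Ω = 264.1∠90.0° Ω.
Step 4 — Source phasor: V = 16.6∠-38.2° V = 13.05 - j10.27 V.
Step 5 — Current: I = V / Z = -0.03885 - j0.04941 A = 0.06286∠-128.2° A.
Step 6 — Complex power: S = V·I* = 0.0003509 + j1.043 VA.
Step 7 — Real power: P = Re(S) = 0.0003509 W.
Step 8 — Reactive power: Q = Im(S) = 1.043 VAR.
Step 9 — Apparent power: |S| = 1.043 VA.
Step 10 — Power factor: PF = P/|S| = 0.0003363 (lagging).

(a) P = 0.0003509 W  (b) Q = 1.043 VAR  (c) S = 1.043 VA  (d) PF = 0.0003363 (lagging)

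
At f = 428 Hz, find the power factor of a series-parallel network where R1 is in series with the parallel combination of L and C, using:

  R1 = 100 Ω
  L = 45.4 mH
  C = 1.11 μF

Step 1 — Angular frequency: ω = 2π·f = 2π·428 = 2689 rad/s.
Step 2 — Component impedances:
  R1: Z = R = 100 Ω
  L: Z = jωL = j·2689·0.0454 = 0 + j122.1 Ω
  C: Z = 1/(jωC) = -j/(ω·C) = 0 - j335 Ω
Step 3 — Parallel branch: L || C = 1/(1/L + 1/C) = 0 + j192.1 Ω.
Step 4 — Series with R1: Z_total = R1 + (L || C) = 100 + j192.1 Ω = 216.6∠62.5° Ω.
Step 5 — Power factor: PF = cos(φ) = Re(Z)/|Z| = 100/216.6 = 0.4617.
Step 6 — Type: Im(Z) = 192.1 ⇒ lagging (phase φ = 62.5°).

PF = 0.4617 (lagging, φ = 62.5°)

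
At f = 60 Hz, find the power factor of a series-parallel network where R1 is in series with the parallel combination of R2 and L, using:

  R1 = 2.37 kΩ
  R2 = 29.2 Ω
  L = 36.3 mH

Step 1 — Angular frequency: ω = 2π·f = 2π·60 = 377 rad/s.
Step 2 — Component impedances:
  R1: Z = R = 2370 Ω
  R2: Z = R = 29.2 Ω
  L: Z = jωL = j·377·0.0363 = 0 + j13.68 Ω
Step 3 — Parallel branch: R2 || L = 1/(1/R2 + 1/L) = 5.258 + j11.22 Ω.
Step 4 — Series with R1: Z_total = R1 + (R2 || L) = 2375 + j11.22 Ω = 2375∠0.3° Ω.
Step 5 — Power factor: PF = cos(φ) = Re(Z)/|Z| = 2375/2375 = 1.
Step 6 — Type: Im(Z) = 11.22 ⇒ lagging (phase φ = 0.3°).

PF = 1 (lagging, φ = 0.3°)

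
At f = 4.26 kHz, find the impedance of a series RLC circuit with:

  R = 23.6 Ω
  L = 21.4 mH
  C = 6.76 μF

Step 1 — Angular frequency: ω = 2π·f = 2π·4260 = 2.677e+04 rad/s.
Step 2 — Component impedances:
  R: Z = R = 23.6 Ω
  L: Z = jωL = j·2.677e+04·0.0214 = 0 + j572.8 Ω
  C: Z = 1/(jωC) = -j/(ω·C) = 0 - j5.527 Ω
Step 3 — Series combination: Z_total = R + L + C = 23.6 + j567.3 Ω = 567.8∠87.6° Ω.

Z = 23.6 + j567.3 Ω = 567.8∠87.6° Ω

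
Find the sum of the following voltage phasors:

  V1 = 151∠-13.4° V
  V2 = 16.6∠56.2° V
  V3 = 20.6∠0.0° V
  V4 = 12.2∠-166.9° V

Step 1 — Convert each phasor to rectangular form:
  V1 = 151·(cos(-13.4°) + j·sin(-13.4°)) = 146.9 - j34.99 V
  V2 = 16.6·(cos(56.2°) + j·sin(56.2°)) = 9.235 + j13.79 V
  V3 = 20.6·(cos(0.0°) + j·sin(0.0°)) = 20.6 V
  V4 = 12.2·(cos(-166.9°) + j·sin(-166.9°)) = -11.88 - j2.765 V
Step 2 — Sum components: V_total = 164.8 - j23.96 V.
Step 3 — Convert to polar: |V_total| = 166.6 V, ∠V_total = -8.3°.

V_total = 166.6∠-8.3° V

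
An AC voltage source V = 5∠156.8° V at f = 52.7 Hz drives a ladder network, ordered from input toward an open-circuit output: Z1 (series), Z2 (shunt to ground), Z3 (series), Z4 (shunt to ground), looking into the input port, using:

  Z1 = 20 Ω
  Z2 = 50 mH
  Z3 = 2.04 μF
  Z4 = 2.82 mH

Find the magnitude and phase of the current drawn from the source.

Step 1 — Angular frequency: ω = 2π·f = 2π·52.7 = 331.1 rad/s.
Step 2 — Component impedances:
  Z1: Z = R = 20 Ω
  Z2: Z = jωL = j·331.1·0.05 = 0 + j16.56 Ω
  Z3: Z = 1/(jωC) = -j/(ω·C) = 0 - j1480 Ω
  Z4: Z = jωL = j·331.1·0.00282 = 0 + j0.9338 Ω
Step 3 — Ladder network (open output): work backward from the far end, alternating series and parallel combinations. Z_in = 20 + j16.74 Ω = 26.08∠39.9° Ω.
Step 4 — Source phasor: V = 5∠156.8° V = -4.596 + j1.97 V.
Step 5 — Ohm's law: I = V / Z_total = (-4.596 + j1.97) / (20 + j16.74) = -0.08662 + j0.171 A.
Step 6 — Convert to polar: |I| = 0.1917 A, ∠I = 116.9°.

I = 0.1917∠116.9° A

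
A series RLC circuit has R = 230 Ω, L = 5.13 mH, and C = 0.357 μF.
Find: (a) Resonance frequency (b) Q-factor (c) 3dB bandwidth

Step 1 — Resonance: ω₀ = 1/√(LC) = 1/√(0.00513·3.57e-07) = 2.337e+04 rad/s.
Step 2 — f₀ = ω₀/(2π) = 3719 Hz.
Step 3 — Series Q: Q = ω₀L/R = 2.337e+04·0.00513/230 = 0.5212.
Step 4 — Bandwidth: Δω = ω₀/Q = 4.483e+04 rad/s; BW = Δω/(2π) = 7136 Hz.

(a) f₀ = 3719 Hz  (b) Q = 0.5212  (c) BW = 7136 Hz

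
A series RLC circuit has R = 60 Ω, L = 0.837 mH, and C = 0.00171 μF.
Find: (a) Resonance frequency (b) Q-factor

Step 1 — Resonance condition Im(Z)=0 gives ω₀ = 1/√(LC).
Step 2 — ω₀ = 1/√(0.000837·1.71e-09) = 8.359e+05 rad/s.
Step 3 — f₀ = ω₀/(2π) = 1.33e+05 Hz.
Step 4 — Series Q: Q = ω₀L/R = 8.359e+05·0.000837/60 = 11.66.

(a) f₀ = 1.33e+05 Hz  (b) Q = 11.66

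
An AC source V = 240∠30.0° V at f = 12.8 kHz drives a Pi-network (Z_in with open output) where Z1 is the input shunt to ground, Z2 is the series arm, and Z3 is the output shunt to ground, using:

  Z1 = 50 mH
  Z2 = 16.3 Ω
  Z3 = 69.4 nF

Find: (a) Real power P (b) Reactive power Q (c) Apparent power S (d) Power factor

Step 1 — Angular frequency: ω = 2π·f = 2π·1.28e+04 = 8.042e+04 rad/s.
Step 2 — Component impedances:
  Z1: Z = jωL = j·8.042e+04·0.05 = 0 + j4021 Ω
  Z2: Z = R = 16.3 Ω
  Z3: Z = 1/(jωC) = -j/(ω·C) = 0 - j179.2 Ω
Step 3 — With open output, the series arm Z2 and the output shunt Z3 appear in series to ground: Z2 + Z3 = 16.3 - j179.2 Ω.
Step 4 — Parallel with input shunt Z1: Z_in = Z1 || (Z2 + Z3) = 17.86 - j187.4 Ω = 188.3∠-84.6° Ω.
Step 5 — Source phasor: V = 240∠30.0° V = 207.8 + j120 V.
Step 6 — Current: I = V / Z = -0.5298 + j1.159 A = 1.275∠114.6° A.
Step 7 — Complex power: S = V·I* = 29.01 - j304.5 VA.
Step 8 — Real power: P = Re(S) = 29.01 W.
Step 9 — Reactive power: Q = Im(S) = -304.5 VAR.
Step 10 — Apparent power: |S| = 305.9 VA.
Step 11 — Power factor: PF = P/|S| = 0.09483 (leading).

(a) P = 29.01 W  (b) Q = -304.5 VAR  (c) S = 305.9 VA  (d) PF = 0.09483 (leading)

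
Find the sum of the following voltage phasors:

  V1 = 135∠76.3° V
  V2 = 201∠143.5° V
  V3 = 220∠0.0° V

Step 1 — Convert each phasor to rectangular form:
  V1 = 135·(cos(76.3°) + j·sin(76.3°)) = 31.97 + j131.2 V
  V2 = 201·(cos(143.5°) + j·sin(143.5°)) = -161.6 + j119.6 V
  V3 = 220·(cos(0.0°) + j·sin(0.0°)) = 220 V
Step 2 — Sum components: V_total = 90.4 + j250.7 V.
Step 3 — Convert to polar: |V_total| = 266.5 V, ∠V_total = 70.2°.

V_total = 266.5∠70.2° V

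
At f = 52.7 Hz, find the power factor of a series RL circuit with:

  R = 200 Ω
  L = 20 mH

Step 1 — Angular frequency: ω = 2π·f = 2π·52.7 = 331.1 rad/s.
Step 2 — Component impedances:
  R: Z = R = 200 Ω
  L: Z = jωL = j·331.1·0.02 = 0 + j6.622 Ω
Step 3 — Series combination: Z_total = R + L = 200 + j6.622 Ω = 200.1∠1.9° Ω.
Step 4 — Power factor: PF = cos(φ) = Re(Z)/|Z| = 200/200.1 = 0.9995.
Step 5 — Type: Im(Z) = 6.622 ⇒ lagging (phase φ = 1.9°).

PF = 0.9995 (lagging, φ = 1.9°)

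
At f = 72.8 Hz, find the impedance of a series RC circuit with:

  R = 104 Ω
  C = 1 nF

Step 1 — Angular frequency: ω = 2π·f = 2π·72.8 = 457.4 rad/s.
Step 2 — Component impedances:
  R: Z = R = 104 Ω
  C: Z = 1/(jωC) = -j/(ω·C) = 0 - j2.186e+06 Ω
Step 3 — Series combination: Z_total = R + C = 104 - j2.186e+06 Ω = 2.186e+06∠-90.0° Ω.

Z = 104 - j2.186e+06 Ω = 2.186e+06∠-90.0° Ω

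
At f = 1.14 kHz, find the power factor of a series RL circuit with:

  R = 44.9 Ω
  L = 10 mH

Step 1 — Angular frequency: ω = 2π·f = 2π·1140 = 7163 rad/s.
Step 2 — Component impedances:
  R: Z = R = 44.9 Ω
  L: Z = jωL = j·7163·0.01 = 0 + j71.63 Ω
Step 3 — Series combination: Z_total = R + L = 44.9 + j71.63 Ω = 84.54∠57.9° Ω.
Step 4 — Power factor: PF = cos(φ) = Re(Z)/|Z| = 44.9/84.54 = 0.5311.
Step 5 — Type: Im(Z) = 71.63 ⇒ lagging (phase φ = 57.9°).

PF = 0.5311 (lagging, φ = 57.9°)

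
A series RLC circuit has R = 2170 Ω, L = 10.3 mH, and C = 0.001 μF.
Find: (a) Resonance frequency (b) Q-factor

Step 1 — Resonance condition Im(Z)=0 gives ω₀ = 1/√(LC).
Step 2 — ω₀ = 1/√(0.0103·1e-09) = 3.116e+05 rad/s.
Step 3 — f₀ = ω₀/(2π) = 4.959e+04 Hz.
Step 4 — Series Q: Q = ω₀L/R = 3.116e+05·0.0103/2170 = 1.479.

(a) f₀ = 4.959e+04 Hz  (b) Q = 1.479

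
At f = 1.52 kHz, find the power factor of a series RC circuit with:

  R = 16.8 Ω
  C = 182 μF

Step 1 — Angular frequency: ω = 2π·f = 2π·1520 = 9550 rad/s.
Step 2 — Component impedances:
  R: Z = R = 16.8 Ω
  C: Z = 1/(jωC) = -j/(ω·C) = 0 - j0.5753 Ω
Step 3 — Series combination: Z_total = R + C = 16.8 - j0.5753 Ω = 16.81∠-2.0° Ω.
Step 4 — Power factor: PF = cos(φ) = Re(Z)/|Z| = 16.8/16.81 = 0.9994.
Step 5 — Type: Im(Z) = -0.5753 ⇒ leading (phase φ = -2.0°).

PF = 0.9994 (leading, φ = -2.0°)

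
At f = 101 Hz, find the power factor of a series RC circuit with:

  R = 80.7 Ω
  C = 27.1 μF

Step 1 — Angular frequency: ω = 2π·f = 2π·101 = 634.6 rad/s.
Step 2 — Component impedances:
  R: Z = R = 80.7 Ω
  C: Z = 1/(jωC) = -j/(ω·C) = 0 - j58.15 Ω
Step 3 — Series combination: Z_total = R + C = 80.7 - j58.15 Ω = 99.47∠-35.8° Ω.
Step 4 — Power factor: PF = cos(φ) = Re(Z)/|Z| = 80.7/99.47 = 0.8113.
Step 5 — Type: Im(Z) = -58.15 ⇒ leading (phase φ = -35.8°).

PF = 0.8113 (leading, φ = -35.8°)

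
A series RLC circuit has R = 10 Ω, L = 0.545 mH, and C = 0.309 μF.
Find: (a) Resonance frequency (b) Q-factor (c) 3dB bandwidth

Step 1 — Resonance: ω₀ = 1/√(LC) = 1/√(0.000545·3.09e-07) = 7.706e+04 rad/s.
Step 2 — f₀ = ω₀/(2π) = 1.226e+04 Hz.
Step 3 — Series Q: Q = ω₀L/R = 7.706e+04·0.000545/10 = 4.2.
Step 4 — Bandwidth: Δω = ω₀/Q = 1.835e+04 rad/s; BW = Δω/(2π) = 2920 Hz.

(a) f₀ = 1.226e+04 Hz  (b) Q = 4.2  (c) BW = 2920 Hz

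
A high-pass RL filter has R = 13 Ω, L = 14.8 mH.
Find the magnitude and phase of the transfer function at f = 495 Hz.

Step 1 — Angular frequency: ω = 2π·495 = 3110 rad/s.
Step 2 — Transfer function: H(jω) = jωL/(R + jωL).
Step 3 — Numerator jωL = j·46.03; denominator R + jωL = 13 + j46.03.
Step 4 — H = 0.9261 + j0.2616.
Step 5 — Magnitude: |H| = 0.9624 (-0.3 dB); phase: φ = 15.8°.

|H| = 0.9624 (-0.3 dB), φ = 15.8°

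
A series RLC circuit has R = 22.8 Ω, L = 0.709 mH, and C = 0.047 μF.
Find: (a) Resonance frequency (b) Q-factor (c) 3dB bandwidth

Step 1 — Resonance: ω₀ = 1/√(LC) = 1/√(0.000709·4.7e-08) = 1.732e+05 rad/s.
Step 2 — f₀ = ω₀/(2π) = 2.757e+04 Hz.
Step 3 — Series Q: Q = ω₀L/R = 1.732e+05·0.000709/22.8 = 5.387.
Step 4 — Bandwidth: Δω = ω₀/Q = 3.216e+04 rad/s; BW = Δω/(2π) = 5118 Hz.

(a) f₀ = 2.757e+04 Hz  (b) Q = 5.387  (c) BW = 5118 Hz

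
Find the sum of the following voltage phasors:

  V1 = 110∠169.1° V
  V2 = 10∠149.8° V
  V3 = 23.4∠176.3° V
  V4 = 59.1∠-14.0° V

Step 1 — Convert each phasor to rectangular form:
  V1 = 110·(cos(169.1°) + j·sin(169.1°)) = -108 + j20.8 V
  V2 = 10·(cos(149.8°) + j·sin(149.8°)) = -8.643 + j5.03 V
  V3 = 23.4·(cos(176.3°) + j·sin(176.3°)) = -23.35 + j1.51 V
  V4 = 59.1·(cos(-14.0°) + j·sin(-14.0°)) = 57.34 - j14.3 V
Step 2 — Sum components: V_total = -82.66 + j13.04 V.
Step 3 — Convert to polar: |V_total| = 83.69 V, ∠V_total = 171.0°.

V_total = 83.69∠171.0° V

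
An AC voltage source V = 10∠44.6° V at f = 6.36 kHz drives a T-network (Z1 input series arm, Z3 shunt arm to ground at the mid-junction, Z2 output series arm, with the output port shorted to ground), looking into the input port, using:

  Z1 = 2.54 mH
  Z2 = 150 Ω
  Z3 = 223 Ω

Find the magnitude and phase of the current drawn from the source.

Step 1 — Angular frequency: ω = 2π·f = 2π·6360 = 3.996e+04 rad/s.
Step 2 — Component impedances:
  Z1: Z = jωL = j·3.996e+04·0.00254 = 0 + j101.5 Ω
  Z2: Z = R = 150 Ω
  Z3: Z = R = 223 Ω
Step 3 — With the output port shorted to ground, the output series arm Z2 runs from the junction to ground; the shunt arm Z3 also runs from the junction to ground. They appear in parallel: Z3 || Z2 = 89.68 Ω.
Step 4 — Series with input arm Z1: Z_in = Z1 + (Z3 || Z2) = 89.68 + j101.5 Ω = 135.4∠48.5° Ω.
Step 5 — Source phasor: V = 10∠44.6° V = 7.12 + j7.022 V.
Step 6 — Ohm's law: I = V / Z_total = (7.12 + j7.022) / (89.68 + j101.5) = 0.07366 - j0.005072 A.
Step 7 — Convert to polar: |I| = 0.07383 A, ∠I = -3.9°.

I = 0.07383∠-3.9° A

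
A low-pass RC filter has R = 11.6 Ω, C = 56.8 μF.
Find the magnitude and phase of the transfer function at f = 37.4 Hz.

Step 1 — Angular frequency: ω = 2π·37.4 = 235 rad/s.
Step 2 — Transfer function: H(jω) = 1/(1 + jωRC).
Step 3 — Denominator: 1 + jωRC = 1 + j·235·11.6·5.68e-05 = 1 + j0.1548.
Step 4 — H = 0.9766 - j0.1512.
Step 5 — Magnitude: |H| = 0.9882 (-0.1 dB); phase: φ = -8.8°.

|H| = 0.9882 (-0.1 dB), φ = -8.8°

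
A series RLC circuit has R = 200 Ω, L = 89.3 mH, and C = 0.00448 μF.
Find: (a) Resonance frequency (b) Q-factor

Step 1 — Resonance condition Im(Z)=0 gives ω₀ = 1/√(LC).
Step 2 — ω₀ = 1/√(0.0893·4.48e-09) = 5e+04 rad/s.
Step 3 — f₀ = ω₀/(2π) = 7957 Hz.
Step 4 — Series Q: Q = ω₀L/R = 5e+04·0.0893/200 = 22.32.

(a) f₀ = 7957 Hz  (b) Q = 22.32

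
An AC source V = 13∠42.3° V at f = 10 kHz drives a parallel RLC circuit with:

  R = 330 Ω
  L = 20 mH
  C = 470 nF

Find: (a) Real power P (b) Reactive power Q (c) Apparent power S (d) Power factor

Step 1 — Angular frequency: ω = 2π·f = 2π·1e+04 = 6.283e+04 rad/s.
Step 2 — Component impedances:
  R: Z = R = 330 Ω
  L: Z = jωL = j·6.283e+04·0.02 = 0 + j1257 Ω
  C: Z = 1/(jωC) = -j/(ω·C) = 0 - j33.86 Ω
Step 3 — Parallel combination: 1/Z_total = 1/R + 1/L + 1/C; Z_total = 3.63 - j34.42 Ω = 34.61∠-84.0° Ω.
Step 4 — Source phasor: V = 13∠42.3° V = 9.615 + j8.749 V.
Step 5 — Current: I = V / Z = -0.2223 + j0.3028 A = 0.3756∠126.3° A.
Step 6 — Complex power: S = V·I* = 0.5121 - j4.856 VA.
Step 7 — Real power: P = Re(S) = 0.5121 W.
Step 8 — Reactive power: Q = Im(S) = -4.856 VAR.
Step 9 — Apparent power: |S| = 4.883 VA.
Step 10 — Power factor: PF = P/|S| = 0.1049 (leading).

(a) P = 0.5121 W  (b) Q = -4.856 VAR  (c) S = 4.883 VA  (d) PF = 0.1049 (leading)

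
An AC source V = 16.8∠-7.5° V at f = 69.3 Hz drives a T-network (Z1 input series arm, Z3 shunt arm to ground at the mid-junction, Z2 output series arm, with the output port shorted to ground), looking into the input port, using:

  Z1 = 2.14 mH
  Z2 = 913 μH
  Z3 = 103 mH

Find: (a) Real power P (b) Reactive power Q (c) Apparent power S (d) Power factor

Step 1 — Angular frequency: ω = 2π·f = 2π·69.3 = 435.4 rad/s.
Step 2 — Component impedances:
  Z1: Z = jωL = j·435.4·0.00214 = 0 + j0.9318 Ω
  Z2: Z = jωL = j·435.4·0.000913 = 0 + j0.3975 Ω
  Z3: Z = jωL = j·435.4·0.103 = 0 + j44.85 Ω
Step 3 — With the output port shorted to ground, the output series arm Z2 runs from the junction to ground; the shunt arm Z3 also runs from the junction to ground. They appear in parallel: Z3 || Z2 = 0 + j0.394 Ω.
Step 4 — Series with input arm Z1: Z_in = Z1 + (Z3 || Z2) = 0 + j1.326 Ω = 1.326∠90.0° Ω.
Step 5 — Source phasor: V = 16.8∠-7.5° V = 16.66 - j2.193 V.
Step 6 — Current: I = V / Z = -1.654 - j12.56 A = 12.67∠-97.5° A.
Step 7 — Complex power: S = V·I* = 0 + j212.9 VA.
Step 8 — Real power: P = Re(S) = 0 W.
Step 9 — Reactive power: Q = Im(S) = 212.9 VAR.
Step 10 — Apparent power: |S| = 212.9 VA.
Step 11 — Power factor: PF = P/|S| = 0 (lagging).

(a) P = 0 W  (b) Q = 212.9 VAR  (c) S = 212.9 VA  (d) PF = 0 (lagging)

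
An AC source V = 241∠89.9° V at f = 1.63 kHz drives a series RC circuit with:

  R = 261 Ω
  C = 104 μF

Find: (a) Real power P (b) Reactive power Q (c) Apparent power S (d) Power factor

Step 1 — Angular frequency: ω = 2π·f = 2π·1630 = 1.024e+04 rad/s.
Step 2 — Component impedances:
  R: Z = R = 261 Ω
  C: Z = 1/(jωC) = -j/(ω·C) = 0 - j0.9389 Ω
Step 3 — Series combination: Z_total = R + C = 261 - j0.9389 Ω = 261∠-0.2° Ω.
Step 4 — Source phasor: V = 241∠89.9° V = 0.4206 + j241 V.
Step 5 — Current: I = V / Z = -0.00171 + j0.9234 A = 0.9234∠90.1° A.
Step 6 — Complex power: S = V·I* = 222.5 - j0.8005 VA.
Step 7 — Real power: P = Re(S) = 222.5 W.
Step 8 — Reactive power: Q = Im(S) = -0.8005 VAR.
Step 9 — Apparent power: |S| = 222.5 VA.
Step 10 — Power factor: PF = P/|S| = 1 (leading).

(a) P = 222.5 W  (b) Q = -0.8005 VAR  (c) S = 222.5 VA  (d) PF = 1 (leading)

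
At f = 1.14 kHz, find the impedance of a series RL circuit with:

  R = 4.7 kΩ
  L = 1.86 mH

Step 1 — Angular frequency: ω = 2π·f = 2π·1140 = 7163 rad/s.
Step 2 — Component impedances:
  R: Z = R = 4700 Ω
  L: Z = jωL = j·7163·0.00186 = 0 + j13.32 Ω
Step 3 — Series combination: Z_total = R + L = 4700 + j13.32 Ω = 4700∠0.2° Ω.

Z = 4700 + j13.32 Ω = 4700∠0.2° Ω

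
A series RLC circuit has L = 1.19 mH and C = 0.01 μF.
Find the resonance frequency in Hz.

Step 1 — Resonance condition Im(Z)=0 gives ω₀ = 1/√(LC).
Step 2 — ω₀ = 1/√(0.00119·1e-08) = 2.899e+05 rad/s.
Step 3 — f₀ = ω₀/(2π) = 4.614e+04 Hz.

f₀ = 4.614e+04 Hz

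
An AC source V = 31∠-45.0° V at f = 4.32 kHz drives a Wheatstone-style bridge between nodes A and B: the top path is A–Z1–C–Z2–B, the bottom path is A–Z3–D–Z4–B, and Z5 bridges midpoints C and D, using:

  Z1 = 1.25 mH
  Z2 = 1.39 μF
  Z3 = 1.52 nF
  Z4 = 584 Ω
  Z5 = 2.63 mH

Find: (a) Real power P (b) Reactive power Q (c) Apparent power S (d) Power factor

Step 1 — Angular frequency: ω = 2π·f = 2π·4320 = 2.714e+04 rad/s.
Step 2 — Component impedances:
  Z1: Z = jωL = j·2.714e+04·0.00125 = 0 + j33.93 Ω
  Z2: Z = 1/(jωC) = -j/(ω·C) = 0 - j26.5 Ω
  Z3: Z = 1/(jωC) = -j/(ω·C) = 0 - j2.424e+04 Ω
  Z4: Z = R = 584 Ω
  Z5: Z = jωL = j·2.714e+04·0.00263 = 0 + j71.39 Ω
Step 3 — Bridge requires nodal analysis (the Z5 bridge couples midpoints C and D, so the two paths cannot be reduced to a simple series/parallel combination). Setting node B to ground and injecting 1 A at node A, the 3-node admittance system at A, C, D solves to V_A = Z_AB = 1.205 + j7.379 Ω = 7.477∠80.7° Ω.
Step 4 — Source phasor: V = 31∠-45.0° V = 21.92 - j21.92 V.
Step 5 — Current: I = V / Z = -2.421 - j3.366 A = 4.146∠-125.7° A.
Step 6 — Complex power: S = V·I* = 20.71 + j126.8 VA.
Step 7 — Real power: P = Re(S) = 20.71 W.
Step 8 — Reactive power: Q = Im(S) = 126.8 VAR.
Step 9 — Apparent power: |S| = 128.5 VA.
Step 10 — Power factor: PF = P/|S| = 0.1611 (lagging).

(a) P = 20.71 W  (b) Q = 126.8 VAR  (c) S = 128.5 VA  (d) PF = 0.1611 (lagging)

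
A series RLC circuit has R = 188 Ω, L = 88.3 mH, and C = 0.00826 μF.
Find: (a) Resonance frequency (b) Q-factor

Step 1 — Resonance condition Im(Z)=0 gives ω₀ = 1/√(LC).
Step 2 — ω₀ = 1/√(0.0883·8.26e-09) = 3.703e+04 rad/s.
Step 3 — f₀ = ω₀/(2π) = 5893 Hz.
Step 4 — Series Q: Q = ω₀L/R = 3.703e+04·0.0883/188 = 17.39.

(a) f₀ = 5893 Hz  (b) Q = 17.39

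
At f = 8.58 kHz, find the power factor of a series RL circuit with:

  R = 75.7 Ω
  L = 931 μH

Step 1 — Angular frequency: ω = 2π·f = 2π·8580 = 5.391e+04 rad/s.
Step 2 — Component impedances:
  R: Z = R = 75.7 Ω
  L: Z = jωL = j·5.391e+04·0.000931 = 0 + j50.19 Ω
Step 3 — Series combination: Z_total = R + L = 75.7 + j50.19 Ω = 90.83∠33.5° Ω.
Step 4 — Power factor: PF = cos(φ) = Re(Z)/|Z| = 75.7/90.827 = 0.8335.
Step 5 — Type: Im(Z) = 50.19 ⇒ lagging (phase φ = 33.5°).

PF = 0.8335 (lagging, φ = 33.5°)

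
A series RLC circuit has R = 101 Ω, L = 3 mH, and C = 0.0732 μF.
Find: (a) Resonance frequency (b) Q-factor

Step 1 — Resonance condition Im(Z)=0 gives ω₀ = 1/√(LC).
Step 2 — ω₀ = 1/√(0.003·7.32e-08) = 6.748e+04 rad/s.
Step 3 — f₀ = ω₀/(2π) = 1.074e+04 Hz.
Step 4 — Series Q: Q = ω₀L/R = 6.748e+04·0.003/101 = 2.004.

(a) f₀ = 1.074e+04 Hz  (b) Q = 2.004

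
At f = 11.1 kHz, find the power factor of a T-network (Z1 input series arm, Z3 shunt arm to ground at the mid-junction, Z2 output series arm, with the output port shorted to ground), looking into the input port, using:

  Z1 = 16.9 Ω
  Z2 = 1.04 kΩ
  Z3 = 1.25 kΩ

Step 1 — Angular frequency: ω = 2π·f = 2π·1.11e+04 = 6.974e+04 rad/s.
Step 2 — Component impedances:
  Z1: Z = R = 16.9 Ω
  Z2: Z = R = 1040 Ω
  Z3: Z = R = 1250 Ω
Step 3 — With the output port shorted to ground, the output series arm Z2 runs from the junction to ground; the shunt arm Z3 also runs from the junction to ground. They appear in parallel: Z3 || Z2 = 567.7 Ω.
Step 4 — Series with input arm Z1: Z_in = Z1 + (Z3 || Z2) = 584.6 Ω = 584.6∠0.0° Ω.
Step 5 — Power factor: PF = cos(φ) = Re(Z)/|Z| = 584.6/584.6 = 1.
Step 6 — Type: Im(Z) = 0 ⇒ unity (phase φ = 0.0°).

PF = 1 (unity, φ = 0.0°)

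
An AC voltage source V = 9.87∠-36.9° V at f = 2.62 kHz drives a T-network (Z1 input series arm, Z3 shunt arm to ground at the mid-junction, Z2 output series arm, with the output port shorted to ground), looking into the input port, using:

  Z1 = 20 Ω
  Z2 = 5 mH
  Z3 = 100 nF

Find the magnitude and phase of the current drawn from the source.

Step 1 — Angular frequency: ω = 2π·f = 2π·2620 = 1.646e+04 rad/s.
Step 2 — Component impedances:
  Z1: Z = R = 20 Ω
  Z2: Z = jωL = j·1.646e+04·0.005 = 0 + j82.31 Ω
  Z3: Z = 1/(jωC) = -j/(ω·C) = 0 - j607.5 Ω
Step 3 — With the output port shorted to ground, the output series arm Z2 runs from the junction to ground; the shunt arm Z3 also runs from the junction to ground. They appear in parallel: Z3 || Z2 = 0 + j95.21 Ω.
Step 4 — Series with input arm Z1: Z_in = Z1 + (Z3 || Z2) = 20 + j95.21 Ω = 97.29∠78.1° Ω.
Step 5 — Source phasor: V = 9.87∠-36.9° V = 7.893 - j5.926 V.
Step 6 — Ohm's law: I = V / Z_total = (7.893 - j5.926) / (20 + j95.21) = -0.04293 - j0.09192 A.
Step 7 — Convert to polar: |I| = 0.1015 A, ∠I = -115.0°.

I = 0.1015∠-115.0° A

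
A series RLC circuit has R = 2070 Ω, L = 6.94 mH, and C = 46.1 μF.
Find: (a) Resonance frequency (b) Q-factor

Step 1 — Resonance condition Im(Z)=0 gives ω₀ = 1/√(LC).
Step 2 — ω₀ = 1/√(0.00694·4.61e-05) = 1768 rad/s.
Step 3 — f₀ = ω₀/(2π) = 281.4 Hz.
Step 4 — Series Q: Q = ω₀L/R = 1768·0.00694/2070 = 0.005927.

(a) f₀ = 281.4 Hz  (b) Q = 0.005927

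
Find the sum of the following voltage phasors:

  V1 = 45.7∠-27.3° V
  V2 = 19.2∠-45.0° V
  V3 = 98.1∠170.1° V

Step 1 — Convert each phasor to rectangular form:
  V1 = 45.7·(cos(-27.3°) + j·sin(-27.3°)) = 40.61 - j20.96 V
  V2 = 19.2·(cos(-45.0°) + j·sin(-45.0°)) = 13.58 - j13.58 V
  V3 = 98.1·(cos(170.1°) + j·sin(170.1°)) = -96.64 + j16.87 V
Step 2 — Sum components: V_total = -42.45 - j17.67 V.
Step 3 — Convert to polar: |V_total| = 45.98 V, ∠V_total = -157.4°.

V_total = 45.98∠-157.4° V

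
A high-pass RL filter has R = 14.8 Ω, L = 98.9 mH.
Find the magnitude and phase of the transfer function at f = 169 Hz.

Step 1 — Angular frequency: ω = 2π·169 = 1062 rad/s.
Step 2 — Transfer function: H(jω) = jωL/(R + jωL).
Step 3 — Numerator jωL = j·105; denominator R + jωL = 14.8 + j105.
Step 4 — H = 0.9805 + j0.1382.
Step 5 — Magnitude: |H| = 0.9902 (-0.1 dB); phase: φ = 8.0°.

|H| = 0.9902 (-0.1 dB), φ = 8.0°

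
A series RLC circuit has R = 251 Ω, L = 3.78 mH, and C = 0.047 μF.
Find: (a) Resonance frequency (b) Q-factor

Step 1 — Resonance condition Im(Z)=0 gives ω₀ = 1/√(LC).
Step 2 — ω₀ = 1/√(0.00378·4.7e-08) = 7.502e+04 rad/s.
Step 3 — f₀ = ω₀/(2π) = 1.194e+04 Hz.
Step 4 — Series Q: Q = ω₀L/R = 7.502e+04·0.00378/251 = 1.13.

(a) f₀ = 1.194e+04 Hz  (b) Q = 1.13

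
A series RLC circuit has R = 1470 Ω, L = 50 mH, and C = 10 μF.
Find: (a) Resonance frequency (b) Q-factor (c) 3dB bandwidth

Step 1 — Resonance condition Im(Z)=0 gives ω₀ = 1/√(LC).
Step 2 — ω₀ = 1/√(0.05·1e-05) = 1414 rad/s.
Step 3 — f₀ = ω₀/(2π) = 225.1 Hz.
Step 4 — Series Q: Q = ω₀L/R = 1414·0.05/1470 = 0.0481.
Step 5 — 3dB bandwidth: Δω = ω₀/Q = 2.94e+04 rad/s; BW = Δω/(2π) = 4679 Hz.

(a) f₀ = 225.1 Hz  (b) Q = 0.0481  (c) BW = 4679 Hz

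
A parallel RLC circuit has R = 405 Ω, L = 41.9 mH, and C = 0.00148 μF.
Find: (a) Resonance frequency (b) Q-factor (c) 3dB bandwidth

Step 1 — Resonance: ω₀ = 1/√(LC) = 1/√(0.0419·1.48e-09) = 1.27e+05 rad/s.
Step 2 — f₀ = ω₀/(2π) = 2.021e+04 Hz.
Step 3 — Parallel Q: Q = R/(ω₀L) = 405/(1.27e+05·0.0419) = 0.07612.
Step 4 — Bandwidth: Δω = ω₀/Q = 1.668e+06 rad/s; BW = Δω/(2π) = 2.655e+05 Hz.

(a) f₀ = 2.021e+04 Hz  (b) Q = 0.07612  (c) BW = 2.655e+05 Hz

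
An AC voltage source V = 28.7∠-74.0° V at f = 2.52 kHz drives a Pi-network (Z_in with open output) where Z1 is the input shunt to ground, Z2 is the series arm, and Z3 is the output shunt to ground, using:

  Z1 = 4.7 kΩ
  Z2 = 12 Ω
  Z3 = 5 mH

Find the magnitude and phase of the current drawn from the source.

Step 1 — Angular frequency: ω = 2π·f = 2π·2520 = 1.583e+04 rad/s.
Step 2 — Component impedances:
  Z1: Z = R = 4700 Ω
  Z2: Z = R = 12 Ω
  Z3: Z = jωL = j·1.583e+04·0.005 = 0 + j79.17 Ω
Step 3 — With open output, the series arm Z2 and the output shunt Z3 appear in series to ground: Z2 + Z3 = 12 + j79.17 Ω.
Step 4 — Parallel with input shunt Z1: Z_in = Z1 || (Z2 + Z3) = 13.29 + j78.74 Ω = 79.86∠80.4° Ω.
Step 5 — Source phasor: V = 28.7∠-74.0° V = 7.911 - j27.59 V.
Step 6 — Ohm's law: I = V / Z_total = (7.911 - j27.59) / (13.29 + j78.74) = -0.3242 - j0.1552 A.
Step 7 — Convert to polar: |I| = 0.3594 A, ∠I = -154.4°.

I = 0.3594∠-154.4° A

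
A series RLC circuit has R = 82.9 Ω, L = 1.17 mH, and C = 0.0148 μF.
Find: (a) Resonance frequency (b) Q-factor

Step 1 — Resonance condition Im(Z)=0 gives ω₀ = 1/√(LC).
Step 2 — ω₀ = 1/√(0.00117·1.48e-08) = 2.403e+05 rad/s.
Step 3 — f₀ = ω₀/(2π) = 3.825e+04 Hz.
Step 4 — Series Q: Q = ω₀L/R = 2.403e+05·0.00117/82.9 = 3.392.

(a) f₀ = 3.825e+04 Hz  (b) Q = 3.392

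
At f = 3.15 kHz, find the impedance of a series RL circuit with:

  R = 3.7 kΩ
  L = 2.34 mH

Step 1 — Angular frequency: ω = 2π·f = 2π·3150 = 1.979e+04 rad/s.
Step 2 — Component impedances:
  R: Z = R = 3700 Ω
  L: Z = jωL = j·1.979e+04·0.00234 = 0 + j46.31 Ω
Step 3 — Series combination: Z_total = R + L = 3700 + j46.31 Ω = 3700∠0.7° Ω.

Z = 3700 + j46.31 Ω = 3700∠0.7° Ω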